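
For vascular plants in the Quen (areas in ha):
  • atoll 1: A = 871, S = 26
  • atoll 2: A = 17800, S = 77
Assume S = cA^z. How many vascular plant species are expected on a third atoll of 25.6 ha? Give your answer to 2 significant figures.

7.3

z = ln(77/26) / ln(17800/871) = 1.0857 / 3.0173 = 0.3598
c = 26 / 871^0.3598 = 26 / 11.43 = 2.275
S₃ = 2.275 × 25.6^0.3598 = 2.275 × 3.212 ≈ 7.308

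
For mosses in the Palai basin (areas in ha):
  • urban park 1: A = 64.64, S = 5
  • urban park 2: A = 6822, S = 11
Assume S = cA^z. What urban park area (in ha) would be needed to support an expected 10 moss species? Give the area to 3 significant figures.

z = ln(11/5) / ln(6822/64.64) = 0.7885 / 4.6591 = 0.1692
c = 5 / 64.64^0.1692 = 5 / 2.025 = 2.469
A = (10/2.469)^(1/0.1692) ⇒ ln A = ln(4.05)/0.1692 = 8.2647
A = e^8.2647 ≈ 3884 ha

3880 ha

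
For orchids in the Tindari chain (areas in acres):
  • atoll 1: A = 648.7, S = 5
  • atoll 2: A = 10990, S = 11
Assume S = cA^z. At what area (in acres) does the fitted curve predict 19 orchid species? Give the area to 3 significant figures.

78100 acres

z = ln(11/5) / ln(10990/648.7) = 0.7885 / 2.8298 = 0.2786
c = 5 / 648.7^0.2786 = 5 / 6.075 = 0.8231
A = (19/0.8231)^(1/0.2786) ⇒ ln A = ln(23.08)/0.2786 = 11.2663
A = e^11.2663 ≈ 78142 acres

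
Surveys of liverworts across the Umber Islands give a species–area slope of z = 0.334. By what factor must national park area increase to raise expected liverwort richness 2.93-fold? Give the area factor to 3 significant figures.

25.0

(A₂/A₁)^0.334 = 2.93, so A₂/A₁ = 2.93^(1/0.334) = 2.93^2.994
ln(A₂/A₁) = ln 2.93 / 0.334 = 1.0750 / 0.334 = 3.2186
A₂/A₁ = e^3.2186 ≈ 24.99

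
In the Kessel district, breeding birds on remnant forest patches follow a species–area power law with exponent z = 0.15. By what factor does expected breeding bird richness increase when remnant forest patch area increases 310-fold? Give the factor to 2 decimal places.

S₂/S₁ = (A₂/A₁)^z = 310^0.15
ln(S₂/S₁) = 0.15 × ln 310 = 0.15 × 5.7366 = 0.8605
S₂/S₁ = e^0.8605 ≈ 2.364

2.36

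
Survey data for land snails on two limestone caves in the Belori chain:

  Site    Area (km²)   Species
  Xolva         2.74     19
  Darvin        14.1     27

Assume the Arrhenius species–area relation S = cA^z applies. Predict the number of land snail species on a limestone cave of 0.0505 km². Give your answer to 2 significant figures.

z = ln(27/19) / ln(14.1/2.74) = 0.3514 / 1.6382 = 0.2145
c = 19 / 2.74^0.2145 = 19 / 1.241 = 15.31
S₃ = 15.31 × 0.0505^0.2145 = 15.31 × 0.5271 ≈ 8.067

8.1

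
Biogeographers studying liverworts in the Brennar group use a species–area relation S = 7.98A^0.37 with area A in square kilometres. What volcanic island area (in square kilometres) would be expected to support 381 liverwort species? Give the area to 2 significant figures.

381 = 7.98 × A^0.37  ⇒  A^0.37 = 381/7.98 = 47.74
ln A = ln(47.74) / 0.37 = 3.8659 / 0.37 = 10.4483
A = e^10.4483 ≈ 34485 square kilometres

34000 square kilometres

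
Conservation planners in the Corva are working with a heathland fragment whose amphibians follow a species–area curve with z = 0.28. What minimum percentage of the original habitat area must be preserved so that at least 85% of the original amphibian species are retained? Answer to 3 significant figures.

Need (A_new/A_old)^0.28 = 0.85, so A_new/A_old = 0.85^(1/0.28) = 0.85^3.571
ln(A_new/A_old) = ln 0.85 / 0.28 = -0.1625 / 0.28 = -0.5804
A_new/A_old = e^-0.5804 ≈ 0.5597

56.0%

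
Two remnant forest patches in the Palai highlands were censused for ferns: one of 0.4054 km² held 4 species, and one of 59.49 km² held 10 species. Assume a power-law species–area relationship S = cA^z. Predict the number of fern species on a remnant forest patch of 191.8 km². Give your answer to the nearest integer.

12

z = ln(10/4) / ln(59.49/0.4054) = 0.9163 / 4.9887 = 0.1837
c = 4 / 0.4054^0.1837 = 4 / 0.8472 = 4.722
S₃ = 4.722 × 191.8^0.1837 = 4.722 × 2.626 ≈ 12.4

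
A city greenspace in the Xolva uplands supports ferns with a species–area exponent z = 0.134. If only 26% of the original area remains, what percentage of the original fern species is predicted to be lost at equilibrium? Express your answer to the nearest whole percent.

S_new/S_old = (A_new/A_old)^z = 0.26^0.134
= exp(0.134 × ln 0.26) = exp(0.134 × -1.3471) = exp(-0.1805) ≈ 0.8348
Fraction lost = 1 − 0.8348 = 0.1652

17%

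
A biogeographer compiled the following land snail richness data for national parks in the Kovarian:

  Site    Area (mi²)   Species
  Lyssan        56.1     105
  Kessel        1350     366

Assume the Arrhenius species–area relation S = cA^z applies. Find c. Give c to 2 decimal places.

21.61

z = ln(S₂/S₁) / ln(A₂/A₁) = ln(366/105) / ln(1350/56.1) = 1.2487 / 3.1807 = 0.3926
c = S₁ / A₁^z = 105 / 56.1^0.3926 = 105 / 4.86 = 21.61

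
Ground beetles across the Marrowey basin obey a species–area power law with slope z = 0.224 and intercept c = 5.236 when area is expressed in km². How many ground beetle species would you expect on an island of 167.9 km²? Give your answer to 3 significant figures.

S = 5.236 × 167.9^0.224 = 5.236 × 3.151 ≈ 16.5

16.5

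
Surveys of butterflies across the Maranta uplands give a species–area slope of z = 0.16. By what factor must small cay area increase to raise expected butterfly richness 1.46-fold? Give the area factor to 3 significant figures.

(A₂/A₁)^0.16 = 1.46, so A₂/A₁ = 1.46^(1/0.16) = 1.46^6.25
ln(A₂/A₁) = ln 1.46 / 0.16 = 0.3784 / 0.16 = 2.3652
A₂/A₁ = e^2.3652 ≈ 10.65

10.6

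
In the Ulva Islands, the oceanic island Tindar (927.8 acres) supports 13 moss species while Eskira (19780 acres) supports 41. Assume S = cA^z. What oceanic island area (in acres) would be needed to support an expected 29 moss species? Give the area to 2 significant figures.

z = ln(41/13) / ln(19780/927.8) = 1.1486 / 3.0596 = 0.3754
c = 13 / 927.8^0.3754 = 13 / 13 = 0.9998
A = (29/0.9998)^(1/0.3754) ⇒ ln A = ln(29.01)/0.3754 = 8.9700
A = e^8.9700 ≈ 7864 acres

7900 acres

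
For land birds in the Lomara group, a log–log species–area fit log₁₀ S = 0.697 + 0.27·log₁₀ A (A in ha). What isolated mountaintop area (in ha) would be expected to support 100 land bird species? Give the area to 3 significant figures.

67000 ha

100 = 4.977 × A^0.27  ⇒  A^0.27 = 100/4.977 = 20.09
ln A = ln(20.09) / 0.27 = 3.0003 / 0.27 = 11.1121
A = e^11.1121 ≈ 66977 ha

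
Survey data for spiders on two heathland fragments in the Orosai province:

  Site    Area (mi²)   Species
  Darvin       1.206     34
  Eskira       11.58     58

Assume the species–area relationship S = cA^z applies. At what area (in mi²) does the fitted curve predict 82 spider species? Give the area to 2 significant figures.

50 mi²

z = ln(58/34) / ln(11.58/1.206) = 0.5341 / 2.2620 = 0.2361
c = 34 / 1.206^0.2361 = 34 / 1.045 = 32.53
A = (82/32.53)^(1/0.2361) ⇒ ln A = ln(2.521)/0.2361 = 3.9158
A = e^3.9158 ≈ 50.19 mi²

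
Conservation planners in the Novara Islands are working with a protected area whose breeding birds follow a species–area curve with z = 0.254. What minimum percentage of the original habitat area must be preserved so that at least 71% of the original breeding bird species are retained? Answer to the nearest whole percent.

26%

Need (A_new/A_old)^0.254 = 0.71, so A_new/A_old = 0.71^(1/0.254) = 0.71^3.937
ln(A_new/A_old) = ln 0.71 / 0.254 = -0.3425 / 0.254 = -1.3484
A_new/A_old = e^-1.3484 ≈ 0.2597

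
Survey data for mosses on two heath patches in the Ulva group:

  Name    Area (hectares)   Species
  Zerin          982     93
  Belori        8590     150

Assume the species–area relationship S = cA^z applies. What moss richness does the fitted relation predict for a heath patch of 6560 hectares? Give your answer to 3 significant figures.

z = ln(150/93) / ln(8590/982) = 0.4780 / 2.1688 = 0.2204
c = 93 / 982^0.2204 = 93 / 4.566 = 20.37
S₃ = 20.37 × 6560^0.2204 = 20.37 × 6.939 ≈ 141.3

141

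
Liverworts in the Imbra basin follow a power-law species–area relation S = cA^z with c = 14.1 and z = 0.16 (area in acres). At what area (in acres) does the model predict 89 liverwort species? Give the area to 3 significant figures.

89 = 14.1 × A^0.16  ⇒  A^0.16 = 89/14.1 = 6.312
ln A = ln(6.312) / 0.16 = 1.8425 / 0.16 = 11.5154
A = e^11.5154 ≈ 100246 acres

100000 acres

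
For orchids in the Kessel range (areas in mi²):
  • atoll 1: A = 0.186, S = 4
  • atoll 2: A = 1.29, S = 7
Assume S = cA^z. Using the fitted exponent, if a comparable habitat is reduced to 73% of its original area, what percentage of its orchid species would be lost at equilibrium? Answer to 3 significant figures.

8.69%

z = ln(7/4) / ln(1.29/0.186) = 0.5596 / 1.9367 = 0.2890
S_new/S_old = (A_new/A_old)^z = 0.73^0.2890 = exp(0.2890 × -0.3147) = 0.9131
Fraction lost = 1 − 0.9131 = 0.08693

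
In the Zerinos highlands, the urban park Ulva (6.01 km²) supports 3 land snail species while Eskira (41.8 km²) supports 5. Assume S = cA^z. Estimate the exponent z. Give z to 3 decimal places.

Taking logs: ln S = ln c + z ln A, so z = (ln S₂ − ln S₁)/(ln A₂ − ln A₁).
z = ln(5/3) / ln(41.8/6.01) = ln(1.667) / ln(6.955) = 0.5108 / 1.9395 = 0.2634

0.263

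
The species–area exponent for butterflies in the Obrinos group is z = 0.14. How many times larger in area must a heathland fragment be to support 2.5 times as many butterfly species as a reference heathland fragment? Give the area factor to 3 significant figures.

(A₂/A₁)^0.14 = 2.5, so A₂/A₁ = 2.5^(1/0.14) = 2.5^7.143
ln(A₂/A₁) = ln 2.5 / 0.14 = 0.9163 / 0.14 = 6.5449
A₂/A₁ = e^6.5449 ≈ 695.7

696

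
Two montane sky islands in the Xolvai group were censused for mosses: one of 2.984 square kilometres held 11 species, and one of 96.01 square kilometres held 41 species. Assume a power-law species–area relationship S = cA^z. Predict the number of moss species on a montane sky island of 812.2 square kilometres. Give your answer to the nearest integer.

z = ln(41/11) / ln(96.01/2.984) = 1.3157 / 3.4712 = 0.3790
c = 11 / 2.984^0.3790 = 11 / 1.513 = 7.268
S₃ = 7.268 × 812.2^0.3790 = 7.268 × 12.67 ≈ 92.1

92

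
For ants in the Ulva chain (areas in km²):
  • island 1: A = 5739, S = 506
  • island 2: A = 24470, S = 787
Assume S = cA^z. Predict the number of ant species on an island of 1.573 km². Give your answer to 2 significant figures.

42

z = ln(787/506) / ln(24470/5739) = 0.4417 / 1.4502 = 0.3046
c = 506 / 5739^0.3046 = 506 / 13.96 = 36.25
S₃ = 36.25 × 1.573^0.3046 = 36.25 × 1.148 ≈ 41.61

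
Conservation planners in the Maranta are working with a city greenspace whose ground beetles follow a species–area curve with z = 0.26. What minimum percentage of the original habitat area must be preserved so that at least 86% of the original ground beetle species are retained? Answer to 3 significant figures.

Need (A_new/A_old)^0.26 = 0.86, so A_new/A_old = 0.86^(1/0.26) = 0.86^3.846
ln(A_new/A_old) = ln 0.86 / 0.26 = -0.1508 / 0.26 = -0.5801
A_new/A_old = e^-0.5801 ≈ 0.5598

56.0%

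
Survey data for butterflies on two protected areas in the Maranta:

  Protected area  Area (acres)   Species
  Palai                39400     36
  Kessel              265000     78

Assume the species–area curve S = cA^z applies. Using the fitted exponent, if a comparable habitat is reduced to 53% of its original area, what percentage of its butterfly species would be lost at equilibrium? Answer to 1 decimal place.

z = ln(78/36) / ln(265000/39400) = 0.7732 / 1.9060 = 0.4057
S_new/S_old = (A_new/A_old)^z = 0.53^0.4057 = exp(0.4057 × -0.6349) = 0.7729
Fraction lost = 1 − 0.7729 = 0.2271

22.7%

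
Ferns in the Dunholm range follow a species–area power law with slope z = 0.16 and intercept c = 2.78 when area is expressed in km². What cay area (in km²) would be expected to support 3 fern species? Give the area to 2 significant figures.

3 = 2.78 × A^0.16  ⇒  A^0.16 = 3/2.78 = 1.079
ln A = ln(1.079) / 0.16 = 0.0762 / 0.16 = 0.4760
A = e^0.4760 ≈ 1.61 km²

1.6 km²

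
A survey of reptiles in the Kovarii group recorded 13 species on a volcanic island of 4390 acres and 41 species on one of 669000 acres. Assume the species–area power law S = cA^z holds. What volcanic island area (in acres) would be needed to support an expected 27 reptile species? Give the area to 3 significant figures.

108000 acres

z = ln(41/13) / ln(669000/4390) = 1.1486 / 5.0265 = 0.2285
c = 13 / 4390^0.2285 = 13 / 6.798 = 1.912
A = (27/1.912)^(1/0.2285) ⇒ ln A = ln(14.12)/0.2285 = 11.5855
A = e^11.5855 ≈ 107527 acres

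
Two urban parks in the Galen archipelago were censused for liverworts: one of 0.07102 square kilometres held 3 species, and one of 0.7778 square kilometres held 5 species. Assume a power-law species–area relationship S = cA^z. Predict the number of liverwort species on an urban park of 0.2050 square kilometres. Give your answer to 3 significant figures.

z = ln(5/3) / ln(0.7778/0.07102) = 0.5108 / 2.3935 = 0.2134
c = 3 / 0.07102^0.2134 = 3 / 0.5687 = 5.275
S₃ = 5.275 × 0.205^0.2134 = 5.275 × 0.713 ≈ 3.762

3.76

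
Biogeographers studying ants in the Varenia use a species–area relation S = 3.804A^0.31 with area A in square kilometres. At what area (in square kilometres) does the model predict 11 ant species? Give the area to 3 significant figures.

30.7 square kilometres

11 = 3.804 × A^0.31  ⇒  A^0.31 = 11/3.804 = 2.892
ln A = ln(2.892) / 0.31 = 1.0618 / 0.31 = 3.4253
A = e^3.4253 ≈ 30.73 square kilometres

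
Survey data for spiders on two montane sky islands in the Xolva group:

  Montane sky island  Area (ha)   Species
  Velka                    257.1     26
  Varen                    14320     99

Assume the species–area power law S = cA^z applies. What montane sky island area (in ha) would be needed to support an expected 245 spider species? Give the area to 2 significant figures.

z = ln(99/26) / ln(14320/257.1) = 1.3370 / 4.0199 = 0.3326
c = 26 / 257.1^0.3326 = 26 / 6.333 = 4.106
A = (245/4.106)^(1/0.3326) ⇒ ln A = ln(59.67)/0.3326 = 12.2938
A = e^12.2938 ≈ 218348 ha

220000 ha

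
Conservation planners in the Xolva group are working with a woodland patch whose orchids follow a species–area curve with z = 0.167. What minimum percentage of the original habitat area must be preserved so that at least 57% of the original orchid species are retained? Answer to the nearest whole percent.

3%

Need (A_new/A_old)^0.167 = 0.57, so A_new/A_old = 0.57^(1/0.167) = 0.57^5.988
ln(A_new/A_old) = ln 0.57 / 0.167 = -0.5621 / 0.167 = -3.3660
A_new/A_old = e^-3.3660 ≈ 0.03453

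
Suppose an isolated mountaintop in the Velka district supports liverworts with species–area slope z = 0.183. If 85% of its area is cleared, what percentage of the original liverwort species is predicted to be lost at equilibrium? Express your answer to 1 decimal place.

29.3%

S_new/S_old = (A_new/A_old)^z = 0.15^0.183
= exp(0.183 × ln 0.15) = exp(0.183 × -1.8971) = exp(-0.3472) ≈ 0.7067
Fraction lost = 1 − 0.7067 = 0.2933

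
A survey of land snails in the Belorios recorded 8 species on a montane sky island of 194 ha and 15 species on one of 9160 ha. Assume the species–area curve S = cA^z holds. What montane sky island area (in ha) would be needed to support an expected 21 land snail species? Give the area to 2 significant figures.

z = ln(15/8) / ln(9160/194) = 0.6286 / 3.8547 = 0.1631
c = 8 / 194^0.1631 = 8 / 2.361 = 3.389
A = (21/3.389)^(1/0.1631) ⇒ ln A = ln(6.197)/0.1631 = 11.1859
A = e^11.1859 ≈ 72107 ha

72000 ha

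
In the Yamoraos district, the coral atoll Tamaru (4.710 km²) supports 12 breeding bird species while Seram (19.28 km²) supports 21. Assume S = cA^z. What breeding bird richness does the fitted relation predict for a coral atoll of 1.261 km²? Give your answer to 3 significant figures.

7.11

z = ln(21/12) / ln(19.28/4.71) = 0.5596 / 1.4094 = 0.3971
c = 12 / 4.71^0.3971 = 12 / 1.85 = 6.486
S₃ = 6.486 × 1.261^0.3971 = 6.486 × 1.096 ≈ 7.111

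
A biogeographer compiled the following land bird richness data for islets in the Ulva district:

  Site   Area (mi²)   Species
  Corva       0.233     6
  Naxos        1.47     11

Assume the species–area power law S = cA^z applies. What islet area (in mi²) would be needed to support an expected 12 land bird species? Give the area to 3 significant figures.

1.91 mi²

z = ln(11/6) / ln(1.47/0.233) = 0.6061 / 1.8420 = 0.3291
c = 6 / 0.233^0.3291 = 6 / 0.6192 = 9.69
A = (12/9.69)^(1/0.3291) ⇒ ln A = ln(1.238)/0.3291 = 0.6497
A = e^0.6497 ≈ 1.915 mi²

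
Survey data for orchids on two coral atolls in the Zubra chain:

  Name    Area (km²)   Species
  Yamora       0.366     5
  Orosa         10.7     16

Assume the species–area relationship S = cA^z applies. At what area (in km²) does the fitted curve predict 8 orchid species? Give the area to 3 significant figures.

z = ln(16/5) / ln(10.7/0.366) = 1.1632 / 3.3754 = 0.3446
c = 5 / 0.366^0.3446 = 5 / 0.7073 = 7.07
A = (8/7.07)^(1/0.3446) ⇒ ln A = ln(1.132)/0.3446 = 0.3588
A = e^0.3588 ≈ 1.432 km²

1.43 km²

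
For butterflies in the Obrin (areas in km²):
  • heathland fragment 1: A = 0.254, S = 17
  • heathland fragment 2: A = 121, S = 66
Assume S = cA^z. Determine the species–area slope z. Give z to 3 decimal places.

0.220

Taking logs: ln S = ln c + z ln A, so z = (ln S₂ − ln S₁)/(ln A₂ − ln A₁).
z = ln(66/17) / ln(121/0.254) = ln(3.882) / ln(476.4) = 1.3564 / 6.1662 = 0.2200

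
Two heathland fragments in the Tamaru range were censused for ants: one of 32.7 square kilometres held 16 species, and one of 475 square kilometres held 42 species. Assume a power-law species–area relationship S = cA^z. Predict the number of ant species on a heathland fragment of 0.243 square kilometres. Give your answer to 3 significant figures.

z = ln(42/16) / ln(475/32.7) = 0.9651 / 2.6759 = 0.3607
c = 16 / 32.7^0.3607 = 16 / 3.517 = 4.549
S₃ = 4.549 × 0.243^0.3607 = 4.549 × 0.6004 ≈ 2.731

2.73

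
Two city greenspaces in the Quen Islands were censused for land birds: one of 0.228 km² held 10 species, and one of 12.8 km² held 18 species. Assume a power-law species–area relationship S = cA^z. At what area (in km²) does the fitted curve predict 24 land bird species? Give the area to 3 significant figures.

z = ln(18/10) / ln(12.8/0.228) = 0.5878 / 4.0279 = 0.1459
c = 10 / 0.228^0.1459 = 10 / 0.8059 = 12.41
A = (24/12.41)^(1/0.1459) ⇒ ln A = ln(1.934)/0.1459 = 4.5208
A = e^4.5208 ≈ 91.91 km²

91.9 km²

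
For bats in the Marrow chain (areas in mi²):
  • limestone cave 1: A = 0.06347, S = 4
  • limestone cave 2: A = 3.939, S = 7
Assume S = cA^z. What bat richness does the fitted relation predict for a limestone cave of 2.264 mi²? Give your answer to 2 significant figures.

z = ln(7/4) / ln(3.939/0.06347) = 0.5596 / 4.1281 = 0.1356
c = 4 / 0.06347^0.1356 = 4 / 0.6881 = 5.813
S₃ = 5.813 × 2.264^0.1356 = 5.813 × 1.117 ≈ 6.494

6.5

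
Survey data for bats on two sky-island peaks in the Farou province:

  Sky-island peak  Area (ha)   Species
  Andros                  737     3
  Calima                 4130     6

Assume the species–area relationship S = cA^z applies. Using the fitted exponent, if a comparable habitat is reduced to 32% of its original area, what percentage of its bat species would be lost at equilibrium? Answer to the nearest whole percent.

z = ln(6/3) / ln(4130/737) = 0.6931 / 1.7234 = 0.4022
S_new/S_old = (A_new/A_old)^z = 0.32^0.4022 = exp(0.4022 × -1.1394) = 0.6324
Fraction lost = 1 − 0.6324 = 0.3676

37%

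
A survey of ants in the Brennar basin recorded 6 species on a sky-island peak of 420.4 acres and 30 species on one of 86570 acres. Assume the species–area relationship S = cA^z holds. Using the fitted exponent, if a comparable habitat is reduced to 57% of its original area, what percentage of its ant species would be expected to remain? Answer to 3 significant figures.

84.4%

z = ln(30/6) / ln(86570/420.4) = 1.6094 / 5.3275 = 0.3021
S_new/S_old = (A_new/A_old)^z = 0.57^0.3021 = exp(0.3021 × -0.5621) = 0.8438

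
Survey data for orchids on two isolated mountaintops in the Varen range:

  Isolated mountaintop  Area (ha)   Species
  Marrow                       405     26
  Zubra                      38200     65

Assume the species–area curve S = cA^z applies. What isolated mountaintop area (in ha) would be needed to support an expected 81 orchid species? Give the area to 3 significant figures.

z = ln(65/26) / ln(38200/405) = 0.9163 / 4.5467 = 0.2015
c = 26 / 405^0.2015 = 26 / 3.353 = 7.753
A = (81/7.753)^(1/0.2015) ⇒ ln A = ln(10.45)/0.2015 = 11.6426
A = e^11.6426 ≈ 113841 ha

114000 ha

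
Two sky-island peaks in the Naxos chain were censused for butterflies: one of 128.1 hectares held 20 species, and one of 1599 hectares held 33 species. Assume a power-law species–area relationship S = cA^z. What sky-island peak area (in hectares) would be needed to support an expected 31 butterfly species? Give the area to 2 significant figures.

z = ln(33/20) / ln(1599/128.1) = 0.5008 / 2.5243 = 0.1984
c = 20 / 128.1^0.1984 = 20 / 2.619 = 7.637
A = (31/7.637)^(1/0.1984) ⇒ ln A = ln(4.059)/0.1984 = 7.0620
A = e^7.0620 ≈ 1167 hectares

1200 hectares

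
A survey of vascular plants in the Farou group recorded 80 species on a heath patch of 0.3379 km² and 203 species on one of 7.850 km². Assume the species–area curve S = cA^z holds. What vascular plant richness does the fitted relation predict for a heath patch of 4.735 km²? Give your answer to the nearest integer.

175

z = ln(203/80) / ln(7.85/0.3379) = 0.9312 / 3.1455 = 0.2960
c = 80 / 0.3379^0.2960 = 80 / 0.7253 = 110.3
S₃ = 110.3 × 4.735^0.2960 = 110.3 × 1.585 ≈ 174.8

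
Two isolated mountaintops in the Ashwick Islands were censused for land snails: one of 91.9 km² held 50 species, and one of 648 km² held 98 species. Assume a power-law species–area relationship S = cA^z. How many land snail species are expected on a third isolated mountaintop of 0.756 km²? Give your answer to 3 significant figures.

z = ln(98/50) / ln(648/91.9) = 0.6729 / 1.9532 = 0.3445
c = 50 / 91.9^0.3445 = 50 / 4.747 = 10.53
S₃ = 10.53 × 0.756^0.3445 = 10.53 × 0.9081 ≈ 9.565

9.56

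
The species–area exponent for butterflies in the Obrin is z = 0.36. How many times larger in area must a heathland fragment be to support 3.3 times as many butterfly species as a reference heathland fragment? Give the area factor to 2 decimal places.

(A₂/A₁)^0.36 = 3.3, so A₂/A₁ = 3.3^(1/0.36) = 3.3^2.778
ln(A₂/A₁) = ln 3.3 / 0.36 = 1.1939 / 0.36 = 3.3165
A₂/A₁ = e^3.3165 ≈ 27.56

27.56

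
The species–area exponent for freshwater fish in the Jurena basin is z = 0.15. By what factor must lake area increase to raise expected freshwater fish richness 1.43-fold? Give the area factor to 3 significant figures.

(A₂/A₁)^0.15 = 1.43, so A₂/A₁ = 1.43^(1/0.15) = 1.43^6.667
ln(A₂/A₁) = ln 1.43 / 0.15 = 0.3577 / 0.15 = 2.3845
A₂/A₁ = e^2.3845 ≈ 10.85

10.9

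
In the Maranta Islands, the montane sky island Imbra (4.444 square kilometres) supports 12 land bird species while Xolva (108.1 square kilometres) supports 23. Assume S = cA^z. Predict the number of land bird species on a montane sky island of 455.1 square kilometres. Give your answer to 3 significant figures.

30.8

z = ln(23/12) / ln(108.1/4.444) = 0.6506 / 3.1915 = 0.2038
c = 12 / 4.444^0.2038 = 12 / 1.355 = 8.854
S₃ = 8.854 × 455.1^0.2038 = 8.854 × 3.482 ≈ 30.83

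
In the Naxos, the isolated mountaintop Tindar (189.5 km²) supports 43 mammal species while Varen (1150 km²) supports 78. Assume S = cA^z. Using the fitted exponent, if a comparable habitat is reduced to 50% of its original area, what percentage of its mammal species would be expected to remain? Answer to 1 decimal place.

z = ln(78/43) / ln(1150/189.5) = 0.5955 / 1.8031 = 0.3303
S_new/S_old = (A_new/A_old)^z = 0.5^0.3303 = exp(0.3303 × -0.6931) = 0.7954

79.5%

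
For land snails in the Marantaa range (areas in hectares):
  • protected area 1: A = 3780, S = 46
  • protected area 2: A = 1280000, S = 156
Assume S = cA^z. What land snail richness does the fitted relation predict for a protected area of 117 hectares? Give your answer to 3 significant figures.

z = ln(156/46) / ln(1280000/3780) = 1.2212 / 5.8249 = 0.2097
c = 46 / 3780^0.2097 = 46 / 5.624 = 8.179
S₃ = 8.179 × 117^0.2097 = 8.179 × 2.714 ≈ 22.2

22.2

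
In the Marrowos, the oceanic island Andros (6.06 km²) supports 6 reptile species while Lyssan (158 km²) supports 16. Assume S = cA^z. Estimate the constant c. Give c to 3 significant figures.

z = ln(S₂/S₁) / ln(A₂/A₁) = ln(16/6) / ln(158/6.06) = 0.9808 / 3.2609 = 0.3008
c = S₁ / A₁^z = 6 / 6.06^0.3008 = 6 / 1.719 = 3.49

3.49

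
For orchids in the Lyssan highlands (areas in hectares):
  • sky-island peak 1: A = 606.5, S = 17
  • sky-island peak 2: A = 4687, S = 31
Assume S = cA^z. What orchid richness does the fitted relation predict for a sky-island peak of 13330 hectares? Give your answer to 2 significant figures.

42

z = ln(31/17) / ln(4687/606.5) = 0.6008 / 2.0448 = 0.2938
c = 17 / 606.5^0.2938 = 17 / 6.57 = 2.587
S₃ = 2.587 × 13330^0.2938 = 2.587 × 16.29 ≈ 42.14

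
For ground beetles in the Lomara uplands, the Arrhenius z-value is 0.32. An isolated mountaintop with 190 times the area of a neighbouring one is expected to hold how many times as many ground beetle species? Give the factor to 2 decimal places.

5.36

S₂/S₁ = (A₂/A₁)^z = 190^0.32
ln(S₂/S₁) = 0.32 × ln 190 = 0.32 × 5.2470 = 1.6790
S₂/S₁ = e^1.6790 ≈ 5.36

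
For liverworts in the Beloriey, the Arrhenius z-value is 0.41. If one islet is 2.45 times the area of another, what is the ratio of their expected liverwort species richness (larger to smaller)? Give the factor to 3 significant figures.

S₂/S₁ = (A₂/A₁)^z = 2.45^0.41
ln(S₂/S₁) = 0.41 × ln 2.45 = 0.41 × 0.8961 = 0.3674
S₂/S₁ = e^0.3674 ≈ 1.444

1.44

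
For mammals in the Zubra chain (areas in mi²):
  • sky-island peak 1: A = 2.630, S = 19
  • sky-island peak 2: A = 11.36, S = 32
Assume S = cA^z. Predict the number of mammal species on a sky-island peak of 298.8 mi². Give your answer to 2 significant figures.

z = ln(32/19) / ln(11.36/2.63) = 0.5213 / 1.4631 = 0.3563
c = 19 / 2.63^0.3563 = 19 / 1.411 = 13.46
S₃ = 13.46 × 298.8^0.3563 = 13.46 × 7.62 ≈ 102.6

100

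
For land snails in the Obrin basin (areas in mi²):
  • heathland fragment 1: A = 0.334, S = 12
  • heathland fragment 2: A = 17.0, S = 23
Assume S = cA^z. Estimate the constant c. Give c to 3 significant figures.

14.4

z = ln(S₂/S₁) / ln(A₂/A₁) = ln(23/12) / ln(17/0.334) = 0.6506 / 3.9298 = 0.1656
c = S₁ / A₁^z = 12 / 0.334^0.1656 = 12 / 0.834 = 14.39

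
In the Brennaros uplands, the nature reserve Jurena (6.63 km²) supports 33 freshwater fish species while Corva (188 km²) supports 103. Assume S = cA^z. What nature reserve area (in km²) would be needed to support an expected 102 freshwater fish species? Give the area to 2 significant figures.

z = ln(103/33) / ln(188/6.63) = 1.1382 / 3.3448 = 0.3403
c = 33 / 6.63^0.3403 = 33 / 1.904 = 17.34
A = (102/17.34)^(1/0.3403) ⇒ ln A = ln(5.884)/0.3403 = 5.2078
A = e^5.2078 ≈ 182.7 km²

180 km²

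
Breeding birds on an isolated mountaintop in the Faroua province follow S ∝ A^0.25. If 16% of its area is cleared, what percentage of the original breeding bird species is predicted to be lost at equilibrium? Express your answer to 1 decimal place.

4.3%

S_new/S_old = (A_new/A_old)^z = 0.84^0.25
= exp(0.25 × ln 0.84) = exp(0.25 × -0.1744) = exp(-0.0436) ≈ 0.9573
Fraction lost = 1 − 0.9573 = 0.04265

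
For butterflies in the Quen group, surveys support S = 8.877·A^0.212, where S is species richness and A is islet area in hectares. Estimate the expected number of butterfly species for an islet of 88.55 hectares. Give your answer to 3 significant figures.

S = 8.877 × 88.55^0.212
ln S = ln 8.877 + 0.212 × ln 88.55 = 2.1835 + 0.212 × 4.4836 = 3.1340
S = e^3.1340 ≈ 22.97

23.0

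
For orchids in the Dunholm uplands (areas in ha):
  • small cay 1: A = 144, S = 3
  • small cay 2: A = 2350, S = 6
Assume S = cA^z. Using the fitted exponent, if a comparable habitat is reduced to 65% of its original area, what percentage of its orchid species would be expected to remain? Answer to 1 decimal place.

z = ln(6/3) / ln(2350/144) = 0.6931 / 2.7924 = 0.2482
S_new/S_old = (A_new/A_old)^z = 0.65^0.2482 = exp(0.2482 × -0.4308) = 0.8986

89.9%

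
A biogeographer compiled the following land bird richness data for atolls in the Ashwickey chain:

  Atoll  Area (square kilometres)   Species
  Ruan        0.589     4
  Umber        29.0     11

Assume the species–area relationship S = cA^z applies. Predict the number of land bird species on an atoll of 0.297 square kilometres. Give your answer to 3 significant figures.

z = ln(11/4) / ln(29/0.589) = 1.0116 / 3.8966 = 0.2596
c = 4 / 0.589^0.2596 = 4 / 0.8716 = 4.589
S₃ = 4.589 × 0.297^0.2596 = 4.589 × 0.7297 ≈ 3.349

3.35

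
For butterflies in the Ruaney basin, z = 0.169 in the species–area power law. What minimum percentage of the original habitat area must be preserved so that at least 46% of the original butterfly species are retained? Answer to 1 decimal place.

Need (A_new/A_old)^0.169 = 0.46, so A_new/A_old = 0.46^(1/0.169) = 0.46^5.917
ln(A_new/A_old) = ln 0.46 / 0.169 = -0.7765 / 0.169 = -4.5948
A_new/A_old = e^-4.5948 ≈ 0.0101

1.0%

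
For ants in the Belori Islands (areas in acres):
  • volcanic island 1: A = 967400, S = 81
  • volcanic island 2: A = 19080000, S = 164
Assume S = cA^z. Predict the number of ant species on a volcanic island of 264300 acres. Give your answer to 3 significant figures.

59.6

z = ln(164/81) / ln(19080000/967400) = 0.7054 / 2.9818 = 0.2366
c = 81 / 967400^0.2366 = 81 / 26.06 = 3.108
S₃ = 3.108 × 264300^0.2366 = 3.108 × 19.18 ≈ 59.59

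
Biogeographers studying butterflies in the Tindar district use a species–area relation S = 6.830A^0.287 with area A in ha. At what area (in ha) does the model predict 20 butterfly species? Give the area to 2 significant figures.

42 ha

20 = 6.83 × A^0.287  ⇒  A^0.287 = 20/6.83 = 2.928
ln A = ln(2.928) / 0.287 = 1.0744 / 0.287 = 3.7436
A = e^3.7436 ≈ 42.25 ha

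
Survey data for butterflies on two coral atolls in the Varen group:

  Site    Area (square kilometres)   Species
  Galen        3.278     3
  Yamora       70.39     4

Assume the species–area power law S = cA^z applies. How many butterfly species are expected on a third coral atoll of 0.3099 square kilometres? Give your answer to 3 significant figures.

2.40

z = ln(4/3) / ln(70.39/3.278) = 0.2877 / 3.0668 = 0.0938
c = 3 / 3.278^0.0938 = 3 / 1.118 = 2.684
S₃ = 2.684 × 0.3099^0.0938 = 2.684 × 0.8959 ≈ 2.405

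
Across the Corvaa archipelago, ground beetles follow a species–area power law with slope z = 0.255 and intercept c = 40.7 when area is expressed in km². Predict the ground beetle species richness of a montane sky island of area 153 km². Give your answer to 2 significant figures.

150

S = 40.7 × 153^0.255
ln S = ln 40.7 + 0.255 × ln 153 = 3.7062 + 0.255 × 5.0304 = 4.9890
S = e^4.9890 ≈ 146.8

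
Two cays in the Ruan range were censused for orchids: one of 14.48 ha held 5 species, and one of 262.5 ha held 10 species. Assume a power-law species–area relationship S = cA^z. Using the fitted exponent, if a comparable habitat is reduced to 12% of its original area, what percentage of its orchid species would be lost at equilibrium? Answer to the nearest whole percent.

z = ln(10/5) / ln(262.5/14.48) = 0.6931 / 2.8975 = 0.2392
S_new/S_old = (A_new/A_old)^z = 0.12^0.2392 = exp(0.2392 × -2.1203) = 0.6022
Fraction lost = 1 − 0.6022 = 0.3978

40%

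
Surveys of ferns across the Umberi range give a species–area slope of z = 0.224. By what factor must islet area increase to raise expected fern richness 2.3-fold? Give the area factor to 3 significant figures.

(A₂/A₁)^0.224 = 2.3, so A₂/A₁ = 2.3^(1/0.224) = 2.3^4.464
ln(A₂/A₁) = ln 2.3 / 0.224 = 0.8329 / 0.224 = 3.7183
A₂/A₁ = e^3.7183 ≈ 41.2

41.2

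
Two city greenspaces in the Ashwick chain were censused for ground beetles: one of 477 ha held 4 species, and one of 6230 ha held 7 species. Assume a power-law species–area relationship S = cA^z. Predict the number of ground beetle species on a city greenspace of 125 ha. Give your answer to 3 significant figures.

z = ln(7/4) / ln(6230/477) = 0.5596 / 2.5696 = 0.2178
c = 4 / 477^0.2178 = 4 / 3.831 = 1.044
S₃ = 1.044 × 125^0.2178 = 1.044 × 2.862 ≈ 2.988

2.99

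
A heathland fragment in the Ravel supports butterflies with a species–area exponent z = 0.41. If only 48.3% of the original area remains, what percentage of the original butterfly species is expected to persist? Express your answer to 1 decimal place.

74.2%

S_new/S_old = (A_new/A_old)^z = 0.483^0.41
= exp(0.41 × ln 0.483) = exp(0.41 × -0.7277) = exp(-0.2984) ≈ 0.742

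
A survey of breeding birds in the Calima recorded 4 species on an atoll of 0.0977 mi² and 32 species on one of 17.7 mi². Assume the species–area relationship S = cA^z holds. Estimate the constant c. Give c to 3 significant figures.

10.1

z = ln(S₂/S₁) / ln(A₂/A₁) = ln(32/4) / ln(17.7/0.0977) = 2.0794 / 5.1994 = 0.3999
c = S₁ / A₁^z = 4 / 0.0977^0.3999 = 4 / 0.3945 = 10.14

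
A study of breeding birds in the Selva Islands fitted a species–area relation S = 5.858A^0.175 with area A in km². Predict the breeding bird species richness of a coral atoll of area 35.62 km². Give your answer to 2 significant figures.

S = 5.858 × 35.62^0.175
ln S = ln 5.858 + 0.175 × ln 35.62 = 1.7678 + 0.175 × 3.5729 = 2.3931
S = e^2.3931 ≈ 10.95

11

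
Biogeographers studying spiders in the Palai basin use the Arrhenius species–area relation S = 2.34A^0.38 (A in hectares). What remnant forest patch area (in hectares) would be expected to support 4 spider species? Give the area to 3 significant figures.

4 = 2.34 × A^0.38  ⇒  A^0.38 = 4/2.34 = 1.709
ln A = ln(1.709) / 0.38 = 0.5361 / 0.38 = 1.4109
A = e^1.4109 ≈ 4.1 hectares

4.10 hectares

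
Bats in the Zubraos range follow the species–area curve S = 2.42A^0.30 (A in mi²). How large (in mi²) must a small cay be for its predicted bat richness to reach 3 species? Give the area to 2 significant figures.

3 = 2.42 × A^0.3  ⇒  A^0.3 = 3/2.42 = 1.24
ln A = ln(1.24) / 0.3 = 0.2148 / 0.3 = 0.7161
A = e^0.7161 ≈ 2.047 mi²

2.0 mi²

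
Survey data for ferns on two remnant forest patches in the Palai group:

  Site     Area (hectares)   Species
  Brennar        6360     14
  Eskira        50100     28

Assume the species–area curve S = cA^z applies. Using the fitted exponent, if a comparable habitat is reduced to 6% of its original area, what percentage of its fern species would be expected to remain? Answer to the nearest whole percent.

z = ln(28/14) / ln(50100/6360) = 0.6931 / 2.0640 = 0.3358
S_new/S_old = (A_new/A_old)^z = 0.06^0.3358 = exp(0.3358 × -2.8134) = 0.3887

39%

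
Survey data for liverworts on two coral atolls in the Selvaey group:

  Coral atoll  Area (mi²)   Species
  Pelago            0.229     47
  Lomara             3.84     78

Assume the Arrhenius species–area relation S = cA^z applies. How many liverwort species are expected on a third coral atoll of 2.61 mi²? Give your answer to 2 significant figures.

z = ln(78/47) / ln(3.84/0.229) = 0.5066 / 2.8195 = 0.1797
c = 47 / 0.229^0.1797 = 47 / 0.7673 = 61.25
S₃ = 61.25 × 2.61^0.1797 = 61.25 × 1.188 ≈ 72.77

73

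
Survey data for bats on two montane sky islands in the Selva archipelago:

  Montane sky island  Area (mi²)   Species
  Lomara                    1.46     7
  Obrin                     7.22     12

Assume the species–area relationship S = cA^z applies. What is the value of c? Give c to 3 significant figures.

z = ln(S₂/S₁) / ln(A₂/A₁) = ln(12/7) / ln(7.22/1.46) = 0.5390 / 1.5984 = 0.3372
c = S₁ / A₁^z = 7 / 1.46^0.3372 = 7 / 1.136 = 6.161

6.16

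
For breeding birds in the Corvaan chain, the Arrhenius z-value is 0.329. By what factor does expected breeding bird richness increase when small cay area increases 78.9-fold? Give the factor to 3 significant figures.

S₂/S₁ = (A₂/A₁)^z = 78.9^0.329
ln(S₂/S₁) = 0.329 × ln 78.9 = 0.329 × 4.3682 = 1.4371
S₂/S₁ = e^1.4371 ≈ 4.209

4.21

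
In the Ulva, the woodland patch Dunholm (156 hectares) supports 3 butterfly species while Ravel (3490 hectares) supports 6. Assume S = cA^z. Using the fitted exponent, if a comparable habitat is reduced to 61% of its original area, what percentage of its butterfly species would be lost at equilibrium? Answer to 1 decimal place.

z = ln(6/3) / ln(3490/156) = 0.6931 / 3.1078 = 0.2230
S_new/S_old = (A_new/A_old)^z = 0.61^0.2230 = exp(0.2230 × -0.4943) = 0.8956
Fraction lost = 1 − 0.8956 = 0.1044

10.4%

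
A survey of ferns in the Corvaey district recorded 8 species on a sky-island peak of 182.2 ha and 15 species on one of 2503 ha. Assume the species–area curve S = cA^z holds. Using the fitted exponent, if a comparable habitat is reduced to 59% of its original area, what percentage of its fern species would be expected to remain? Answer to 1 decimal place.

z = ln(15/8) / ln(2503/182.2) = 0.6286 / 2.6201 = 0.2399
S_new/S_old = (A_new/A_old)^z = 0.59^0.2399 = exp(0.2399 × -0.5276) = 0.8811

88.1%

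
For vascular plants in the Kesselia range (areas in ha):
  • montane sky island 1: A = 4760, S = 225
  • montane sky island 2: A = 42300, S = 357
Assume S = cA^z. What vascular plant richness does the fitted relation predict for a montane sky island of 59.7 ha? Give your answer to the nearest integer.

z = ln(357/225) / ln(42300/4760) = 0.4616 / 2.1845 = 0.2113
c = 225 / 4760^0.2113 = 225 / 5.986 = 37.59
S₃ = 37.59 × 59.7^0.2113 = 37.59 × 2.373 ≈ 89.19

89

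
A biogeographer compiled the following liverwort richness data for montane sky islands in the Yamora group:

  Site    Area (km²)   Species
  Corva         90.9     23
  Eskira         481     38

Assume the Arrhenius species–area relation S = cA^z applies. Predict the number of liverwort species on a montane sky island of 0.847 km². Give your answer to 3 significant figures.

5.62

z = ln(38/23) / ln(481/90.9) = 0.5021 / 1.6661 = 0.3014
c = 23 / 90.9^0.3014 = 23 / 3.892 = 5.909
S₃ = 5.909 × 0.847^0.3014 = 5.909 × 0.9512 ≈ 5.62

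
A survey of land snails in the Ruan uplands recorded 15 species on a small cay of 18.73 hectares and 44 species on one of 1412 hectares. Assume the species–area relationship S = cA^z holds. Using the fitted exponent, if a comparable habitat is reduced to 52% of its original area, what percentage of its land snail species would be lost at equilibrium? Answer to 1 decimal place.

15.0%

z = ln(44/15) / ln(1412/18.73) = 1.0761 / 4.3226 = 0.2490
S_new/S_old = (A_new/A_old)^z = 0.52^0.2490 = exp(0.2490 × -0.6539) = 0.8498
Fraction lost = 1 − 0.8498 = 0.1502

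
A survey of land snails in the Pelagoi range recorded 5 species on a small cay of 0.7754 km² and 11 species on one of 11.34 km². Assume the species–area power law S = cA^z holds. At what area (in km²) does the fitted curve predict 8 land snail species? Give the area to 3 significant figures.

3.84 km²

z = ln(11/5) / ln(11.34/0.7754) = 0.7885 / 2.6827 = 0.2939
c = 5 / 0.7754^0.2939 = 5 / 0.928 = 5.388
A = (8/5.388)^(1/0.2939) ⇒ ln A = ln(1.485)/0.2939 = 1.3448
A = e^1.3448 ≈ 3.837 km²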